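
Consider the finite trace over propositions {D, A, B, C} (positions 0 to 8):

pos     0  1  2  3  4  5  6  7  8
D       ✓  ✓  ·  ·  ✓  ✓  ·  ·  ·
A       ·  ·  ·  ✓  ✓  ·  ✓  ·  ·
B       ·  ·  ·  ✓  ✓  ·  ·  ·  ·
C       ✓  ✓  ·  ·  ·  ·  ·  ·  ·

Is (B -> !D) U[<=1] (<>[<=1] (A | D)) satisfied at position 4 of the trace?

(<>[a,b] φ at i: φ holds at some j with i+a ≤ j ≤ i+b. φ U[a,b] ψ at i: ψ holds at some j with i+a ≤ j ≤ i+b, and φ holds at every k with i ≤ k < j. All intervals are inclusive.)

Need some j in [4,5] with <>[<=1] (A | D), and (B -> !D) at every k in [4,j-1].
  j=4: <>[<=1] (A | D) holds; no prefix to check → satisfied.

True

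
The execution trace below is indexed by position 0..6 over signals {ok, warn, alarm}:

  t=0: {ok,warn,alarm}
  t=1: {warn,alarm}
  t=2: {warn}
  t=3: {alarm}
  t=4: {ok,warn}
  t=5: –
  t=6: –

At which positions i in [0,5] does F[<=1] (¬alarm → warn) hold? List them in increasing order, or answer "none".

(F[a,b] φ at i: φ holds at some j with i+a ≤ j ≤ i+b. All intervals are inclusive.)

Evaluate at each i in [0,5]:
  i=0: ✓ (witness j=0)
  i=1: ✓ (witness j=1)
  i=2: ✓ (witness j=2)
  i=3: ✓ (witness j=3)
  i=4: ✓ (witness j=4)
  i=5: ✗ (none in [5,6])

0, 1, 2, 3, 4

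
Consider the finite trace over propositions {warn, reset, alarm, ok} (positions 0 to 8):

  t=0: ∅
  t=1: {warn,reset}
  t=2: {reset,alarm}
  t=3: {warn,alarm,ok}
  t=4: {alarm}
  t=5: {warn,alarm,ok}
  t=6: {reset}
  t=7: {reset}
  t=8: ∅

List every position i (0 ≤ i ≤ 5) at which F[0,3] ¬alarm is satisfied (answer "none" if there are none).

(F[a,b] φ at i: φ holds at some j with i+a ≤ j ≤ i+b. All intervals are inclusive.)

0, 1, 3, 4, 5

Evaluate at each i in [0,5]:
  i=0: ✓ (witness j=0)
  i=1: ✓ (witness j=1)
  i=2: ✗ (none in [2,5])
  i=3: ✓ (witness j=6)
  i=4: ✓ (witness j=6)
  i=5: ✓ (witness j=6)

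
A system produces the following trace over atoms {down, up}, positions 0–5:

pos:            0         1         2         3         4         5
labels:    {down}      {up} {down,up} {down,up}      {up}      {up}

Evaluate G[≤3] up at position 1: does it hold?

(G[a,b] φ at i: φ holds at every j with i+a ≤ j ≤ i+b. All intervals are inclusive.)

Yes

Check up at every j in [1,4]:
  j=1: true
  j=2: true
  j=3: true
  j=4: true
All positions satisfy it → formula holds.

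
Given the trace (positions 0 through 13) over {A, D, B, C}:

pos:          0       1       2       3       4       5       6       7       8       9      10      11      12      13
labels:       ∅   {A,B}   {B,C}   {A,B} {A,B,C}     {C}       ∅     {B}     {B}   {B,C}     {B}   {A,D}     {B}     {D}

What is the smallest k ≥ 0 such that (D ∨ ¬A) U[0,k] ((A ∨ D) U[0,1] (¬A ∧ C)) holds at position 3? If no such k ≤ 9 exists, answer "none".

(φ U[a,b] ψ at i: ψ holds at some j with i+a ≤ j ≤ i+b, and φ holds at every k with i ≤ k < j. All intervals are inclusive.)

Need earliest j ≥ 3 with ((A ∨ D) U[0,1] (¬A ∧ C)), and (D ∨ ¬A) at every k in [3,j-1].
  j=3: rhs fails.
  j=4: rhs holds but lhs fails at k=3.
  j=5: rhs holds but lhs fails at k=3.
  j=6: rhs fails.
  j=7: rhs fails.
  j=8: rhs fails.
  j=9: rhs holds but lhs fails at k=3.
  j=10: rhs fails.
  j=11: rhs fails.
  j=12: rhs fails.
No witness within the range → none.

none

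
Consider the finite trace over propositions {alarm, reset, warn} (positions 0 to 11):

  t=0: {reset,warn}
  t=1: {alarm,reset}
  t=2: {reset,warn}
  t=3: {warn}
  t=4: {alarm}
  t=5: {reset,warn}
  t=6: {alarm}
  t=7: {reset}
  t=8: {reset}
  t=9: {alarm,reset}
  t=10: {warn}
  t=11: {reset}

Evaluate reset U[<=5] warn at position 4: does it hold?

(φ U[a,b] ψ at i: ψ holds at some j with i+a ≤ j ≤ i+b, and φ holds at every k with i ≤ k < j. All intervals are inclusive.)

Does not hold

Need some j in [4,9] with warn, and reset at every k in [4,j-1].
  j=4: warn false.
  j=5: warn holds, but reset fails at k=4 → not this j.
  j=6: warn false.
  j=7: warn false.
  j=8: warn false.
  j=9: warn false.
No j in the window works → until fails.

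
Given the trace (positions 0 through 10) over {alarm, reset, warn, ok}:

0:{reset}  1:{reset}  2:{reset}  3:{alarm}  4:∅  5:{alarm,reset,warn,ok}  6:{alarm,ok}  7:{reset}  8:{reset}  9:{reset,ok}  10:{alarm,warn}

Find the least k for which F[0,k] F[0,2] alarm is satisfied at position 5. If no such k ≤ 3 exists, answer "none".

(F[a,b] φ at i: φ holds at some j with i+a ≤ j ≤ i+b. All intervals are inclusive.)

0

Scan j = 5,6,… for F[0,2] alarm:
  j=5: holds
First hit at j=5, so smallest k = 5-5 = 0.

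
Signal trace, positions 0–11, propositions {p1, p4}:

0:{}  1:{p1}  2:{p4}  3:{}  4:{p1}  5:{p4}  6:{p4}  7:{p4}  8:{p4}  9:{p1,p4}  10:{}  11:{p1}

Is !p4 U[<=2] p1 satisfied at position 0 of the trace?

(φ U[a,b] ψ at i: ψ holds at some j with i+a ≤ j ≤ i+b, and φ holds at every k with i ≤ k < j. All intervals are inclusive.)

True

Need some j in [0,2] with p1, and !p4 at every k in [0,j-1].
  j=0: p1 false.
  j=1: p1 holds; !p4 holds at every k in [0,0] → satisfied.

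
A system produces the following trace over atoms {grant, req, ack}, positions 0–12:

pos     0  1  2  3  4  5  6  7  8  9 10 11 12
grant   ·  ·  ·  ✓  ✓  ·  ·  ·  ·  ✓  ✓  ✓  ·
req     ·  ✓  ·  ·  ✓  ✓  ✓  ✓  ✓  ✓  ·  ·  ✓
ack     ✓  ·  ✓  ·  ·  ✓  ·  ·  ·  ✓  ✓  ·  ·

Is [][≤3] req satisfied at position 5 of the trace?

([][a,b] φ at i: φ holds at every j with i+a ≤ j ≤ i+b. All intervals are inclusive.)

True

Check req at every j in [5,8]:
  j=5: true
  j=6: true
  j=7: true
  j=8: true
All positions satisfy it → formula holds.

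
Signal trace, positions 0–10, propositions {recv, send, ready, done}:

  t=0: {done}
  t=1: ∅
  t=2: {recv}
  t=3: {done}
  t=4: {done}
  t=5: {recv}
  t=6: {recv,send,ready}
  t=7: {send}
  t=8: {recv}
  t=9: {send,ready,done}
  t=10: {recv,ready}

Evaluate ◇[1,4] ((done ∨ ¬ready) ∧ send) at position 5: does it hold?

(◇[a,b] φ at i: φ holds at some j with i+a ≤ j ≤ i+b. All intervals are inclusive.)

Check ((done ∨ ¬ready) ∧ send) at each j in [6,9]:
  j=6: false
  j=7: true
  j=8: false
  j=9: true
Found at j=7 → formula holds.

True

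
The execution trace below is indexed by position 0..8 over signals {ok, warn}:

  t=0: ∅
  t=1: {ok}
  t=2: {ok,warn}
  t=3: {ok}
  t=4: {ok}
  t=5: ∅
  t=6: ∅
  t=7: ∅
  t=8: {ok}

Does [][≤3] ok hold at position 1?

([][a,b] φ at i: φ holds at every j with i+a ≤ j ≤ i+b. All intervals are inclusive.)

True

Check ok at every j in [1,4]:
  j=1: true
  j=2: true
  j=3: true
  j=4: true
All positions satisfy it → formula holds.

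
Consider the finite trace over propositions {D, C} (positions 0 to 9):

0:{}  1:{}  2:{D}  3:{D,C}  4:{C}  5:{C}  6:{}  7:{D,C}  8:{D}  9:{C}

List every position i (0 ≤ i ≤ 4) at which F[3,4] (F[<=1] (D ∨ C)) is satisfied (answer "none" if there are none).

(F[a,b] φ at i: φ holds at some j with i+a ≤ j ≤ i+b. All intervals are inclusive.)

0, 1, 2, 3, 4

Evaluate at each i in [0,4]:
  i=0: ✓ (witness j=3)
  i=1: ✓ (witness j=4)
  i=2: ✓ (witness j=5)
  i=3: ✓ (witness j=6)
  i=4: ✓ (witness j=7)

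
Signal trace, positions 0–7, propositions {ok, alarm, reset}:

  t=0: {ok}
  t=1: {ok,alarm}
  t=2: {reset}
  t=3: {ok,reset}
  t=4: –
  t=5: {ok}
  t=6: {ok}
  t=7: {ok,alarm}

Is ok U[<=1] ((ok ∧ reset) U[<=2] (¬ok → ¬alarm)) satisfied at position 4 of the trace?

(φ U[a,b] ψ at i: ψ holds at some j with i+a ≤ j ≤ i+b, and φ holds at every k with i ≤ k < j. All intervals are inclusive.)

Need some j in [4,5] with ((ok ∧ reset) U[<=2] (¬ok → ¬alarm)), and ok at every k in [4,j-1].
  j=4: ((ok ∧ reset) U[<=2] (¬ok → ¬alarm)) holds; no prefix to check → satisfied.

True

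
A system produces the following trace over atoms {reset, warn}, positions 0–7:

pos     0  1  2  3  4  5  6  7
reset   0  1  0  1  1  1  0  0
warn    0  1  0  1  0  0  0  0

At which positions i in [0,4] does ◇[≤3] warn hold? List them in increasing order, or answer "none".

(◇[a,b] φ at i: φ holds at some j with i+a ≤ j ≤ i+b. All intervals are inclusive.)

Evaluate at each i in [0,4]:
  i=0: ✓ (witness j=1)
  i=1: ✓ (witness j=1)
  i=2: ✓ (witness j=3)
  i=3: ✓ (witness j=3)
  i=4: ✗ (none in [4,7])

0, 1, 2, 3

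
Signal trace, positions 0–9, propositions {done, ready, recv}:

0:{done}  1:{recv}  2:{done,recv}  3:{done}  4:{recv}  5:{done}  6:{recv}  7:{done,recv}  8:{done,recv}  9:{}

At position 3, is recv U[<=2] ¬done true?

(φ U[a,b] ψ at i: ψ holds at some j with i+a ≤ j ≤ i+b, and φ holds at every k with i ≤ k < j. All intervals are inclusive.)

Does not hold

Need some j in [3,5] with ¬done, and recv at every k in [3,j-1].
  j=3: ¬done false.
  j=4: ¬done holds, but recv fails at k=3 → not this j.
  j=5: ¬done false.
No j in the window works → until fails.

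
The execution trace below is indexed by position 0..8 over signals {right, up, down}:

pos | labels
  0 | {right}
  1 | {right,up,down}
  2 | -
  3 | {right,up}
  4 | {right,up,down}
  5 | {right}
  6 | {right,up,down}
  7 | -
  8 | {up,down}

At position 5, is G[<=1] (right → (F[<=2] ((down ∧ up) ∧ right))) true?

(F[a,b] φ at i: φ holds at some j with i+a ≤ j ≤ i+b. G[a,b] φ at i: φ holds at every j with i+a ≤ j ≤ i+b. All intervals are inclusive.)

Check (right → (F[<=2] ((down ∧ up) ∧ right))) at every j in [5,6]:
  j=5: antecedent true; consequent holds (witness at 6) → ✓
  j=6: antecedent true; consequent holds (witness at 6) → ✓
All positions satisfy it → formula holds.

Yes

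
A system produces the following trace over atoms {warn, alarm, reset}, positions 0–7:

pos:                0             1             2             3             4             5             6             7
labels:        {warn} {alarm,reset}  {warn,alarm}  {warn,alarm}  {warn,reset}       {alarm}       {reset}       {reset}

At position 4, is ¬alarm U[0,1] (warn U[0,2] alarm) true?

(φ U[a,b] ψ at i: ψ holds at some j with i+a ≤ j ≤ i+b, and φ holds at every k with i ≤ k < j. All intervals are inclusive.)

Need some j in [4,5] with (warn U[0,2] alarm), and ¬alarm at every k in [4,j-1].
  j=4: (warn U[0,2] alarm) holds; no prefix to check → satisfied.

True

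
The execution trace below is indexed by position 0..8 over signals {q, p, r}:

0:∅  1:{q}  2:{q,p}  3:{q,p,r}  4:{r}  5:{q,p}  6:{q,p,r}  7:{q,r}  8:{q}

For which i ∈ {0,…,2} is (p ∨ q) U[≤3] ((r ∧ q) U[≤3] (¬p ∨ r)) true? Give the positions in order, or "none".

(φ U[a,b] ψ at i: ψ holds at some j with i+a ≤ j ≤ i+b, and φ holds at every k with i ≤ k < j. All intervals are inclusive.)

0, 1, 2

Evaluate at each i in [0,2]:
  i=0: ✓ (rhs at j=0)
  i=1: ✓ (rhs at j=1)
  i=2: ✓ (rhs at j=3; lhs holds on [2,2])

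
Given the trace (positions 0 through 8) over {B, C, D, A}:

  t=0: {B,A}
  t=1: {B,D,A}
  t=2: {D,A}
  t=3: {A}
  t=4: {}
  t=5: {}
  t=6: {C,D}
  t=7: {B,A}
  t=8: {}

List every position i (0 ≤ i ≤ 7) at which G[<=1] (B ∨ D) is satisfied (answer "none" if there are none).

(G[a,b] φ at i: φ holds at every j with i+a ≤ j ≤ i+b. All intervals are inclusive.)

0, 1, 6

Evaluate at each i in [0,7]:
  i=0: ✓ (all of [0,1])
  i=1: ✓ (all of [1,2])
  i=2: ✗ (fails at j=3)
  i=3: ✗ (fails at j=3)
  i=4: ✗ (fails at j=4)
  i=5: ✗ (fails at j=5)
  i=6: ✓ (all of [6,7])
  i=7: ✗ (fails at j=8)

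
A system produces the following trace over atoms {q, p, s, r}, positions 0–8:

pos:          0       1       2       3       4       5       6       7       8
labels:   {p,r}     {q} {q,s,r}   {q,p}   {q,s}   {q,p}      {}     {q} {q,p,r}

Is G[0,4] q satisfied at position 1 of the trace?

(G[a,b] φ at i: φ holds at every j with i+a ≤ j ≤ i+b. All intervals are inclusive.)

Check q at every j in [1,5]:
  j=1: true
  j=2: true
  j=3: true
  j=4: true
  j=5: true
All positions satisfy it → formula holds.

True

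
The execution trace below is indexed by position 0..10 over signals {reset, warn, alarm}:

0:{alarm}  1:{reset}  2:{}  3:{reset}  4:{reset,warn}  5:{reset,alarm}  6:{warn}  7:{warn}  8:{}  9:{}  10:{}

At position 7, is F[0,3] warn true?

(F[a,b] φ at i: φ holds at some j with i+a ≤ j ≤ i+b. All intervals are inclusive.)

Check warn at each j in [7,10]:
  j=7: true
  j=8: false
  j=9: false
  j=10: false
Found at j=7 → formula holds.

Yes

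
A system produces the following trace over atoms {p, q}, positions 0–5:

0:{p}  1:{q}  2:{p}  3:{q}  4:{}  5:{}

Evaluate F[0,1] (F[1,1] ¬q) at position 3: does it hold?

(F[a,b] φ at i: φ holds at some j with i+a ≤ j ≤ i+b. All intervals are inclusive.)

Yes

Check F[1,1] ¬q at each j in [3,4]:
  j=3: holds (witness at 4)
  j=4: holds (witness at 5)
Found at j=3 → formula holds.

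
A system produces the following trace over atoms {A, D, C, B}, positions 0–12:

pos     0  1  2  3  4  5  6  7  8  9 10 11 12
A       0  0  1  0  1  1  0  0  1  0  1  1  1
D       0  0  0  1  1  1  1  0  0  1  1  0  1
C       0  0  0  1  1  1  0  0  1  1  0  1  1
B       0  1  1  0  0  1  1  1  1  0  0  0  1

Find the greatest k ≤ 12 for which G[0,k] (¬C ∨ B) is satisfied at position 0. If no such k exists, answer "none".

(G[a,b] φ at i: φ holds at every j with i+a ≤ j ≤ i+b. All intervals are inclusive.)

(¬C ∨ B) must hold from j=0 onward; find where it first fails.
  j=0: holds
  j=1: holds
  j=2: holds
  j=3: fails
Holds on [0,2], so largest k = 2.

2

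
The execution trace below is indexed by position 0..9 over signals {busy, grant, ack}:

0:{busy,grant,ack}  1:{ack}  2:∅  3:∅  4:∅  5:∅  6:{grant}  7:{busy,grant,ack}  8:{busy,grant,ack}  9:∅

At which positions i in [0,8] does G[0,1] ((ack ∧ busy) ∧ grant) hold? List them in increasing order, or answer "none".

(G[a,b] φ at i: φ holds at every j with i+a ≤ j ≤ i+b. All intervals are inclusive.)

7

Evaluate at each i in [0,8]:
  i=0: ✗ (fails at j=1)
  i=1: ✗ (fails at j=1)
  i=2: ✗ (fails at j=2)
  i=3: ✗ (fails at j=3)
  i=4: ✗ (fails at j=4)
  i=5: ✗ (fails at j=5)
  i=6: ✗ (fails at j=6)
  i=7: ✓ (all of [7,8])
  i=8: ✗ (fails at j=9)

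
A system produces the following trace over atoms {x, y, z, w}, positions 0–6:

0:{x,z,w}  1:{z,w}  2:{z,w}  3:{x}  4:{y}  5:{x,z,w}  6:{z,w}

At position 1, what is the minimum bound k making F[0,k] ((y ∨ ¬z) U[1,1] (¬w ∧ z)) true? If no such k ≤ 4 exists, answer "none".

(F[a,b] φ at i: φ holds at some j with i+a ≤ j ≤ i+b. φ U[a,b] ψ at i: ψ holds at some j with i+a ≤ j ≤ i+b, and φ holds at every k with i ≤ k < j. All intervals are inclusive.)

none

Scan j = 1,2,… for ((y ∨ ¬z) U[1,1] (¬w ∧ z)):
  j=1: fails
  j=2: fails
  j=3: fails
  j=4: fails
  j=5: fails
No j in [1,5] satisfies it → none.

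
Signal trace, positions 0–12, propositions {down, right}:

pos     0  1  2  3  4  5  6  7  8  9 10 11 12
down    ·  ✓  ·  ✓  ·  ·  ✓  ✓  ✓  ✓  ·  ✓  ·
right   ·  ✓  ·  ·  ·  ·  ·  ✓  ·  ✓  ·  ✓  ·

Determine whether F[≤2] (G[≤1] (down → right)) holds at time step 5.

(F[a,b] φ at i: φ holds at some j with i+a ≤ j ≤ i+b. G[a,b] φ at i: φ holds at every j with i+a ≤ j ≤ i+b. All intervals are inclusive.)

Check G[≤1] (down → right) at each j in [5,7]:
  j=5: fails at 6
  j=6: fails at 6
  j=7: fails at 8
No position in the window satisfies it → formula fails.

Does not hold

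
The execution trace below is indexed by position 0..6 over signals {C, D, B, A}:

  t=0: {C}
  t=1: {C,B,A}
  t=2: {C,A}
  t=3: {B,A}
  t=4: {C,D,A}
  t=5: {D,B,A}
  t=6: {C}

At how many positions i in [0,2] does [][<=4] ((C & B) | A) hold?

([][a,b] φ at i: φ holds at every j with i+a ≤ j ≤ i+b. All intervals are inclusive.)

Evaluate at each i in [0,2]:
  i=0: ✗ (fails at j=0)
  i=1: ✓ (all of [1,5])
  i=2: ✗ (fails at j=6)
Positions where it holds: {1} → 1.

1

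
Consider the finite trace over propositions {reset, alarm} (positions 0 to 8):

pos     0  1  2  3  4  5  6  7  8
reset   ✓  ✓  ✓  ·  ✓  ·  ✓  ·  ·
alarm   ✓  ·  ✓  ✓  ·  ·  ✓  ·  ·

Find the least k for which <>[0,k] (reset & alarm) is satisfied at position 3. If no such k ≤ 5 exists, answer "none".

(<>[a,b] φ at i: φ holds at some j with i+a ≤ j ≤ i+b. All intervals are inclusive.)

Scan j = 3,4,… for (reset & alarm):
  j=3: fails
  j=4: fails
  j=5: fails
  j=6: holds
First hit at j=6, so smallest k = 6-3 = 3.

3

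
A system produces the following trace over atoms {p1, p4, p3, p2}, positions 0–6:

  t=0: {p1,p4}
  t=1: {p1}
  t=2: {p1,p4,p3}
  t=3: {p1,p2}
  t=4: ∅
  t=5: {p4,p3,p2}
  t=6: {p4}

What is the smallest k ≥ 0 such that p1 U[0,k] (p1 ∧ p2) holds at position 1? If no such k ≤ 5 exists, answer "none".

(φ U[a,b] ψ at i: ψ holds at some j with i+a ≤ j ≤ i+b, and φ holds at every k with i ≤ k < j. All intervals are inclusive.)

Need earliest j ≥ 1 with (p1 ∧ p2), and p1 at every k in [1,j-1].
  j=1: rhs fails.
  j=2: rhs fails.
  j=3: rhs holds; lhs holds on [1,2]. k = 2.

2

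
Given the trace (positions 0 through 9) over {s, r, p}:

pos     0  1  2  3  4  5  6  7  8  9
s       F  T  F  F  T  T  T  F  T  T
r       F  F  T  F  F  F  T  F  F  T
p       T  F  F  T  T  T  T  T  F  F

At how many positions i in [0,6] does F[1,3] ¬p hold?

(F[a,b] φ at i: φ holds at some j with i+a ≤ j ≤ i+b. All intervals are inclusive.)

Evaluate at each i in [0,6]:
  i=0: ✓ (witness j=1)
  i=1: ✓ (witness j=2)
  i=2: ✗ (none in [3,5])
  i=3: ✗ (none in [4,6])
  i=4: ✗ (none in [5,7])
  i=5: ✓ (witness j=8)
  i=6: ✓ (witness j=8)
Positions where it holds: {0, 1, 5, 6} → 4.

4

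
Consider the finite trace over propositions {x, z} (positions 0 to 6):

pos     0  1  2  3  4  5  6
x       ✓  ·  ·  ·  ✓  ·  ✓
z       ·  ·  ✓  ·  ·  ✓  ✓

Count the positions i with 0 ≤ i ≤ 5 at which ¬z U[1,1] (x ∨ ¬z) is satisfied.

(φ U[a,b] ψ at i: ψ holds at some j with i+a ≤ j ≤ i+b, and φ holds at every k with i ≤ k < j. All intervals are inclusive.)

2

Evaluate at each i in [0,5]:
  i=0: ✓ (rhs at j=1; lhs holds on [0,0])
  i=1: ✗ (no rhs in [2,2])
  i=2: ✗ (lhs fails at k=2 before rhs at j=3)
  i=3: ✓ (rhs at j=4; lhs holds on [3,3])
  i=4: ✗ (no rhs in [5,5])
  i=5: ✗ (lhs fails at k=5 before rhs at j=6)
Positions where it holds: {0, 3} → 2.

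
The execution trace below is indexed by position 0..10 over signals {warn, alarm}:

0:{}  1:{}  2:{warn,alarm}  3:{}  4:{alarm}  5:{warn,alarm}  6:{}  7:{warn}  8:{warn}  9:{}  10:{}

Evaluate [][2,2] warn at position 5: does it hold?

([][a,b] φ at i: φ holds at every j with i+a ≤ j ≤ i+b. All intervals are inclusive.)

True

Check warn at every j in [7,7]:
  j=7: true
All positions satisfy it → formula holds.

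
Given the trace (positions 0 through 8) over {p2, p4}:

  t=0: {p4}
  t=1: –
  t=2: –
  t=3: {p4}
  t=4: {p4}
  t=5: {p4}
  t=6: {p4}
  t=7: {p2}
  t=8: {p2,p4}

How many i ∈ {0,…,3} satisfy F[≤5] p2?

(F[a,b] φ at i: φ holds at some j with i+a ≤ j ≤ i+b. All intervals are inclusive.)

Evaluate at each i in [0,3]:
  i=0: ✗ (none in [0,5])
  i=1: ✗ (none in [1,6])
  i=2: ✓ (witness j=7)
  i=3: ✓ (witness j=7)
Positions where it holds: {2, 3} → 2.

2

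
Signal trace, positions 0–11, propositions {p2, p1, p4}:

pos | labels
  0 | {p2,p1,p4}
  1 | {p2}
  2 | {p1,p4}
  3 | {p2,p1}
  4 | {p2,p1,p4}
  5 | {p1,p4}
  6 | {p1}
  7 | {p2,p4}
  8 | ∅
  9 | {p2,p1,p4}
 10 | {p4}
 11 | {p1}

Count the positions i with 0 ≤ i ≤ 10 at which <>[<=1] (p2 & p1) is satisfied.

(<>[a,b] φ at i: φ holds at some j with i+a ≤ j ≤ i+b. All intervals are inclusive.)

Evaluate at each i in [0,10]:
  i=0: ✓ (witness j=0)
  i=1: ✗ (none in [1,2])
  i=2: ✓ (witness j=3)
  i=3: ✓ (witness j=3)
  i=4: ✓ (witness j=4)
  i=5: ✗ (none in [5,6])
  i=6: ✗ (none in [6,7])
  i=7: ✗ (none in [7,8])
  i=8: ✓ (witness j=9)
  i=9: ✓ (witness j=9)
  i=10: ✗ (none in [10,11])
Positions where it holds: {0, 2, 3, 4, 8, 9} → 6.

6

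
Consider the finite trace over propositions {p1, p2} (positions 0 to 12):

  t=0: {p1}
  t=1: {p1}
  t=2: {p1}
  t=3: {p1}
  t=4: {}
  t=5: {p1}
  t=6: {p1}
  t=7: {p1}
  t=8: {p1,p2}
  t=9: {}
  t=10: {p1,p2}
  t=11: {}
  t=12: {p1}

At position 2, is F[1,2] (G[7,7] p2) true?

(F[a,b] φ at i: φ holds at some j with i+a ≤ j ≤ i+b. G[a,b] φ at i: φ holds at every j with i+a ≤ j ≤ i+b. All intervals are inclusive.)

Yes

Check G[7,7] p2 at each j in [3,4]:
  j=3: holds on [10,10]
  j=4: fails at 11
Found at j=3 → formula holds.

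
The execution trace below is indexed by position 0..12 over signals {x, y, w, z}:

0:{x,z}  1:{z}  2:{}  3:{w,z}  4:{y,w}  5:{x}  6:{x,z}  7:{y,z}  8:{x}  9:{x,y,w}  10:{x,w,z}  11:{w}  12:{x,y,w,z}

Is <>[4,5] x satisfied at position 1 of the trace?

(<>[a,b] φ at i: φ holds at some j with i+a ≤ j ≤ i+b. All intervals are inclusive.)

Check x at each j in [5,6]:
  j=5: true
  j=6: true
Found at j=5 → formula holds.

Yes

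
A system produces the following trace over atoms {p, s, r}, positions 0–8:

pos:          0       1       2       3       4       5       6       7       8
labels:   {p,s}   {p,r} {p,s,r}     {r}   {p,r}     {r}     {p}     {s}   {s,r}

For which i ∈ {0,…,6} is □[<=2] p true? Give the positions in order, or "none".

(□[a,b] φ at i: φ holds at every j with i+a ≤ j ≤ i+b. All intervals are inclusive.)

0

Evaluate at each i in [0,6]:
  i=0: ✓ (all of [0,2])
  i=1: ✗ (fails at j=3)
  i=2: ✗ (fails at j=3)
  i=3: ✗ (fails at j=3)
  i=4: ✗ (fails at j=5)
  i=5: ✗ (fails at j=5)
  i=6: ✗ (fails at j=7)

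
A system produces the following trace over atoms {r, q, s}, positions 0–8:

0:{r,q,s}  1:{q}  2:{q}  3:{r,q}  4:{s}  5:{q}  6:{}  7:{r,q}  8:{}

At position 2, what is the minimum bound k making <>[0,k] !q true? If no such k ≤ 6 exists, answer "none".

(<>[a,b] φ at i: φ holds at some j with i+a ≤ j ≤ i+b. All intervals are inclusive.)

Scan j = 2,3,… for !q:
  j=2: fails
  j=3: fails
  j=4: holds
First hit at j=4, so smallest k = 4-2 = 2.

2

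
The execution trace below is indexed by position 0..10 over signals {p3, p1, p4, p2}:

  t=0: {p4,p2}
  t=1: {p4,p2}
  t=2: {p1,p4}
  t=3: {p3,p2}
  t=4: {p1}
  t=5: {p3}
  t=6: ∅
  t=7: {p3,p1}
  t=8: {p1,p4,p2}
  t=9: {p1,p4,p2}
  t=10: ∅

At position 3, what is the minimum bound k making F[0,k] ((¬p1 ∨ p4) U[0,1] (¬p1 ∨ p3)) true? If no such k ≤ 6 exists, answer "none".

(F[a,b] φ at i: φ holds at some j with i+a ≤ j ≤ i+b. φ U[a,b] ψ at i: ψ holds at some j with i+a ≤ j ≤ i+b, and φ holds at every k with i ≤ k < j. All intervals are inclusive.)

0

Scan j = 3,4,… for ((¬p1 ∨ p4) U[0,1] (¬p1 ∨ p3)):
  j=3: holds
First hit at j=3, so smallest k = 3-3 = 0.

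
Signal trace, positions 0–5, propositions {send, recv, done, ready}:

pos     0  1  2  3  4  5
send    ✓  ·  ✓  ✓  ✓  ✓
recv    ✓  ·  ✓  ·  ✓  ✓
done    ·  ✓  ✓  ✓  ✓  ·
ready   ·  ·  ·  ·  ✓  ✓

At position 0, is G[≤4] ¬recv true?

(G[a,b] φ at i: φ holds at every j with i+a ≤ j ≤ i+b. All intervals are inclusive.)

Does not hold

Check ¬recv at every j in [0,4]:
  j=0: false
  j=1: true
  j=2: false
  j=3: true
  j=4: false
Fails at j=0 → formula fails.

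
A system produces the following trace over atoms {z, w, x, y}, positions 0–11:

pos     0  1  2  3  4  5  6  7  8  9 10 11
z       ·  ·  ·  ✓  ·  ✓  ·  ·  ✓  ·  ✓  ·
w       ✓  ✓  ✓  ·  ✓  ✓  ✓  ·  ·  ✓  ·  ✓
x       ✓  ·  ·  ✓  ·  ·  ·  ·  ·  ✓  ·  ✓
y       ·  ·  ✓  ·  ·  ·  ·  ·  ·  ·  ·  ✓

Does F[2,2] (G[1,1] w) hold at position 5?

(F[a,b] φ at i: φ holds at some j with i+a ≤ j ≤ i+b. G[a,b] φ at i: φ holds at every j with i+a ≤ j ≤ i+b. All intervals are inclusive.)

Does not hold

Check G[1,1] w at each j in [7,7]:
  j=7: fails at 8
No position in the window satisfies it → formula fails.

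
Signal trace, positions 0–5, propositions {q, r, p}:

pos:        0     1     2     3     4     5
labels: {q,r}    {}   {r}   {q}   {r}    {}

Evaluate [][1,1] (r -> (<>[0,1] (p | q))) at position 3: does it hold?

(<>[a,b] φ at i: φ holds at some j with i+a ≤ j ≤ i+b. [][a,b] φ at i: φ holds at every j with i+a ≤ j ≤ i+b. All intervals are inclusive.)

Check (r -> (<>[0,1] (p | q))) at every j in [4,4]:
  j=4: antecedent true; consequent fails (none in [4,5]) → ✗
Fails at j=4 → formula fails.

No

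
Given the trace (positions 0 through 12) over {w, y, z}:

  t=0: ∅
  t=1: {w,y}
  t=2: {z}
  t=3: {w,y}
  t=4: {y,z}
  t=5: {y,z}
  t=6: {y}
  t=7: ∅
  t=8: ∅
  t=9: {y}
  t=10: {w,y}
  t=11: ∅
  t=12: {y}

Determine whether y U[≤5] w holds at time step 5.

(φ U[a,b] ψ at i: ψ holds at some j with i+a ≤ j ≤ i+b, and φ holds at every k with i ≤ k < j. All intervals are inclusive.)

Need some j in [5,10] with w, and y at every k in [5,j-1].
  j=5: w false.
  j=6: w false.
  j=7: w false.
  j=8: w false.
  j=9: w false.
  j=10: w holds, but y fails at k=7 → not this j.
No j in the window works → until fails.

False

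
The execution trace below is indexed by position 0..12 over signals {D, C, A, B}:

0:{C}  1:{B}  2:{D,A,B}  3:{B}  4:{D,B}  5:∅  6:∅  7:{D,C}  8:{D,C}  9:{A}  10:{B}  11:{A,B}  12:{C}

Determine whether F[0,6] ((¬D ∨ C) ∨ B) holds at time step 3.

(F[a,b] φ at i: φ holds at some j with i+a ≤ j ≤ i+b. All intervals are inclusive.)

Check ((¬D ∨ C) ∨ B) at each j in [3,9]:
  j=3: true
  j=4: true
  j=5: true
  j=6: true
  j=7: true
  j=8: true
  j=9: true
Found at j=3 → formula holds.

Holds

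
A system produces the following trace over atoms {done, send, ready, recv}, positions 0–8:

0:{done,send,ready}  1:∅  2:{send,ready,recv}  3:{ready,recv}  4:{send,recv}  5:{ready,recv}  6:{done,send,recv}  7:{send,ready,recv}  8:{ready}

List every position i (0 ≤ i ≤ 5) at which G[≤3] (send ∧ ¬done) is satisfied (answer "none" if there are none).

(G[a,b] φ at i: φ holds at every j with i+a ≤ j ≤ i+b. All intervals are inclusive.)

Evaluate at each i in [0,5]:
  i=0: ✗ (fails at j=0)
  i=1: ✗ (fails at j=1)
  i=2: ✗ (fails at j=3)
  i=3: ✗ (fails at j=3)
  i=4: ✗ (fails at j=5)
  i=5: ✗ (fails at j=5)

none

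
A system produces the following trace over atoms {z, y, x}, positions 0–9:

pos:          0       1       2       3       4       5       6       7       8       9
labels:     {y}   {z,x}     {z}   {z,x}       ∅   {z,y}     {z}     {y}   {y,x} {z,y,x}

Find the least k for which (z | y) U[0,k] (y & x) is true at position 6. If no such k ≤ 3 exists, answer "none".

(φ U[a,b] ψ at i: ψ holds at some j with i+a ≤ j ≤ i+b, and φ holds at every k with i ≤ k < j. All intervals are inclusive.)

2

Need earliest j ≥ 6 with (y & x), and (z | y) at every k in [6,j-1].
  j=6: rhs fails.
  j=7: rhs fails.
  j=8: rhs holds; lhs holds on [6,7]. k = 2.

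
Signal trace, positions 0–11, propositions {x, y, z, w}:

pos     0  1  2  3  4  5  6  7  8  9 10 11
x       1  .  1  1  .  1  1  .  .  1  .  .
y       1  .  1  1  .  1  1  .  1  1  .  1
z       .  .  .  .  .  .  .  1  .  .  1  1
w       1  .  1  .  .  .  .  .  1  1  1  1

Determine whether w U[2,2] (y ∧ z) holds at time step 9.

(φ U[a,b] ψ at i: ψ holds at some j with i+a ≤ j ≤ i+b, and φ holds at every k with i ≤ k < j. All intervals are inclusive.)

Need some j in [11,11] with (y ∧ z), and w at every k in [9,j-1].
  j=11: (y ∧ z) holds; w holds at every k in [9,10] → satisfied.

Yes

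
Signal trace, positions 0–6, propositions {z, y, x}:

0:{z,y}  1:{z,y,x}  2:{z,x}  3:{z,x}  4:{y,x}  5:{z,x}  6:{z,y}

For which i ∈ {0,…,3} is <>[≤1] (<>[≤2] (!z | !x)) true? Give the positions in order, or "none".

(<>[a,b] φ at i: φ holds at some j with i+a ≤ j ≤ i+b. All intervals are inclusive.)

0, 1, 2, 3

Evaluate at each i in [0,3]:
  i=0: ✓ (witness j=0)
  i=1: ✓ (witness j=2)
  i=2: ✓ (witness j=2)
  i=3: ✓ (witness j=3)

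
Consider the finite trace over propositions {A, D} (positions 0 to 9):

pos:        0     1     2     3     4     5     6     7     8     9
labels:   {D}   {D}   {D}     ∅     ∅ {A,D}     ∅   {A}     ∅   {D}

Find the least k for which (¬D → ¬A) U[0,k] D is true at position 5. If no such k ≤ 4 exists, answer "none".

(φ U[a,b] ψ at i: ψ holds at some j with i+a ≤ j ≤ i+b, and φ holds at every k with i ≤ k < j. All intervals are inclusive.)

Need earliest j ≥ 5 with D, and (¬D → ¬A) at every k in [5,j-1].
  j=5: rhs holds (empty prefix). k = 0.

0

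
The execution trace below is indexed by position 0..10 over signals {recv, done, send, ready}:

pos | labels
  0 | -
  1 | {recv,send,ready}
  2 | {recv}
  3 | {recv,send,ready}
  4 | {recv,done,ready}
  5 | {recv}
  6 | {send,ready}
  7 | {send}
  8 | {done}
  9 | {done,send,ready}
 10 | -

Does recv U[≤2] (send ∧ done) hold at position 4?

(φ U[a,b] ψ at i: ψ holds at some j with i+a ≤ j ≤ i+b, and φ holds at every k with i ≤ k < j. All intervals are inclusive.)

Need some j in [4,6] with (send ∧ done), and recv at every k in [4,j-1].
  j=4: (send ∧ done) false.
  j=5: (send ∧ done) false.
  j=6: (send ∧ done) false.
No j in the window works → until fails.

False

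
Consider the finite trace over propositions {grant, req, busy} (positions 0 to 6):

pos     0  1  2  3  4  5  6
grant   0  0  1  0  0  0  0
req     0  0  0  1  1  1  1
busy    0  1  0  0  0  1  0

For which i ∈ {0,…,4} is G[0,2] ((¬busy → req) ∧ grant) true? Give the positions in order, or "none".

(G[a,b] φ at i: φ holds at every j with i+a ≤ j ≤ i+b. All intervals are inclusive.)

none

Evaluate at each i in [0,4]:
  i=0: ✗ (fails at j=0)
  i=1: ✗ (fails at j=1)
  i=2: ✗ (fails at j=2)
  i=3: ✗ (fails at j=3)
  i=4: ✗ (fails at j=4)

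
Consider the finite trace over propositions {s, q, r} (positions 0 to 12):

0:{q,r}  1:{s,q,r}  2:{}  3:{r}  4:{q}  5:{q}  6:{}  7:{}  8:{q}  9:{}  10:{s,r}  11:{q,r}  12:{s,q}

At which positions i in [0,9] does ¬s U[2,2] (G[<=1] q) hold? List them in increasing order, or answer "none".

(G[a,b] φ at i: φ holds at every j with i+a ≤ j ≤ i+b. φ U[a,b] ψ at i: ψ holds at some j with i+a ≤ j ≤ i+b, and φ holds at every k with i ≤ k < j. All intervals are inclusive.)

2

Evaluate at each i in [0,9]:
  i=0: ✗ (no rhs in [2,2])
  i=1: ✗ (no rhs in [3,3])
  i=2: ✓ (rhs at j=4; lhs holds on [2,3])
  i=3: ✗ (no rhs in [5,5])
  i=4: ✗ (no rhs in [6,6])
  i=5: ✗ (no rhs in [7,7])
  i=6: ✗ (no rhs in [8,8])
  i=7: ✗ (no rhs in [9,9])
  i=8: ✗ (no rhs in [10,10])
  i=9: ✗ (lhs fails at k=10 before rhs at j=11)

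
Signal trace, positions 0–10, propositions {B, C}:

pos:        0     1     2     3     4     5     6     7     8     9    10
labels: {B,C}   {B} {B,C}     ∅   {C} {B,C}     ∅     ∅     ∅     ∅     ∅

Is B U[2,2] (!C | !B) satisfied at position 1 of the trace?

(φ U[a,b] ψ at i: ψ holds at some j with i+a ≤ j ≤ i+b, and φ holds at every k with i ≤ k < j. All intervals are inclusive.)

True

Need some j in [3,3] with (!C | !B), and B at every k in [1,j-1].
  j=3: (!C | !B) holds; B holds at every k in [1,2] → satisfied.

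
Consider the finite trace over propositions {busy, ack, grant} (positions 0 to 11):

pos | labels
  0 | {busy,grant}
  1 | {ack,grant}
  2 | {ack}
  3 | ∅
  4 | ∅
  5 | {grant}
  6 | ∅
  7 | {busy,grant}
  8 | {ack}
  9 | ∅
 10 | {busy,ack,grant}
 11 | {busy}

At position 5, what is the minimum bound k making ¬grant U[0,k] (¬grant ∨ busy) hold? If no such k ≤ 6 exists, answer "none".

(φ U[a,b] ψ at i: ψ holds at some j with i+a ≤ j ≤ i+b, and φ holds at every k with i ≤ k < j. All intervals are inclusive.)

Need earliest j ≥ 5 with (¬grant ∨ busy), and ¬grant at every k in [5,j-1].
  j=5: rhs fails.
  j=6: rhs holds but lhs fails at k=5.
  j=7: rhs holds but lhs fails at k=5.
  j=8: rhs holds but lhs fails at k=5.
  j=9: rhs holds but lhs fails at k=5.
  j=10: rhs holds but lhs fails at k=5.
  j=11: rhs holds but lhs fails at k=5.
No witness within the range → none.

none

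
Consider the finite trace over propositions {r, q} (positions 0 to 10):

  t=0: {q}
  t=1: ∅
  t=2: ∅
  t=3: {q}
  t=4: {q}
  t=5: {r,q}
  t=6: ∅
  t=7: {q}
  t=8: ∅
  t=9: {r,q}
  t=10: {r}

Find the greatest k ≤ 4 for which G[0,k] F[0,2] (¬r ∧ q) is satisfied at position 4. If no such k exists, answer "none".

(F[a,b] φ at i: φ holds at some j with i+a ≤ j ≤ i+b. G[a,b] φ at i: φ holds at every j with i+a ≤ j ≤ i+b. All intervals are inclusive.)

F[0,2] (¬r ∧ q) must hold from j=4 onward; find where it first fails.
  j=4: holds
  j=5: holds
  j=6: holds
  j=7: holds
  j=8: fails
Holds on [4,7], so largest k = 3.

3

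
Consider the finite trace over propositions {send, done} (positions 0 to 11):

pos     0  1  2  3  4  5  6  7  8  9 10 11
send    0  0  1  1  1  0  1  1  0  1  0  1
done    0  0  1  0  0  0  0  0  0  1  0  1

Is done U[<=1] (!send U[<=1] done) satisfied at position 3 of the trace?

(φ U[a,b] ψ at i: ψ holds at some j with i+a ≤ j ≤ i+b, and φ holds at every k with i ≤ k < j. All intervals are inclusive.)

Need some j in [3,4] with (!send U[<=1] done), and done at every k in [3,j-1].
  j=3: (!send U[<=1] done) — fails.
  j=4: (!send U[<=1] done) — fails.
No j in the window works → until fails.

No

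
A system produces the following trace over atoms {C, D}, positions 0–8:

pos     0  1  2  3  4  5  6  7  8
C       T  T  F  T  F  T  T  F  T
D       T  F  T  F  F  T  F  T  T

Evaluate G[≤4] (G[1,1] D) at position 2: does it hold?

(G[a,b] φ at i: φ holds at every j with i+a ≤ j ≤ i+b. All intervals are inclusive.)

No

Check G[1,1] D at every j in [2,6]:
  j=2: fails at 3
  j=3: fails at 4
  j=4: holds on [5,5]
  j=5: fails at 6
  j=6: holds on [7,7]
Fails at j=2 → formula fails.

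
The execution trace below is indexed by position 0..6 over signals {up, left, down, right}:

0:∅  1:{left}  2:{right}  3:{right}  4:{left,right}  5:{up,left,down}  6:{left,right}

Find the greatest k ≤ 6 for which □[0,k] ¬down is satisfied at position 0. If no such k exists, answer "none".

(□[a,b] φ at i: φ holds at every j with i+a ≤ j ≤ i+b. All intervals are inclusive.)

¬down must hold from j=0 onward; find where it first fails.
  j=0: holds
  j=1: holds
  j=2: holds
  j=3: holds
  j=4: holds
  j=5: fails
Holds on [0,4], so largest k = 4.

4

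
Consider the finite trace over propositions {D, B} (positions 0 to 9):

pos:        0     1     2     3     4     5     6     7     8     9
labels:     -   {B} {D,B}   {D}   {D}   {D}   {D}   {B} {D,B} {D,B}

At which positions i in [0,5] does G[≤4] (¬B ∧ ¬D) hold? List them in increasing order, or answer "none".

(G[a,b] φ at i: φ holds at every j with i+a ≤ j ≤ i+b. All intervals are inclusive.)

Evaluate at each i in [0,5]:
  i=0: ✗ (fails at j=1)
  i=1: ✗ (fails at j=1)
  i=2: ✗ (fails at j=2)
  i=3: ✗ (fails at j=3)
  i=4: ✗ (fails at j=4)
  i=5: ✗ (fails at j=5)

none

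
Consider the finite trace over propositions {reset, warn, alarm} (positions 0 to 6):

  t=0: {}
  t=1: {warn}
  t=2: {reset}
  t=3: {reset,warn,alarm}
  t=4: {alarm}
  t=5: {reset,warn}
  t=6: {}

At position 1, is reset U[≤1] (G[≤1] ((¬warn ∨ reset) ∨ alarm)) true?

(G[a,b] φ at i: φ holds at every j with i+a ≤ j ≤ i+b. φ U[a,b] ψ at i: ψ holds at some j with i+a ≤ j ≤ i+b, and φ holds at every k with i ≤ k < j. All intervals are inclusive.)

Does not hold

Need some j in [1,2] with G[≤1] ((¬warn ∨ reset) ∨ alarm), and reset at every k in [1,j-1].
  j=1: G[≤1] ((¬warn ∨ reset) ∨ alarm) — fails at 1.
  j=2: G[≤1] ((¬warn ∨ reset) ∨ alarm) holds, but reset fails at k=1 → not this j.
No j in the window works → until fails.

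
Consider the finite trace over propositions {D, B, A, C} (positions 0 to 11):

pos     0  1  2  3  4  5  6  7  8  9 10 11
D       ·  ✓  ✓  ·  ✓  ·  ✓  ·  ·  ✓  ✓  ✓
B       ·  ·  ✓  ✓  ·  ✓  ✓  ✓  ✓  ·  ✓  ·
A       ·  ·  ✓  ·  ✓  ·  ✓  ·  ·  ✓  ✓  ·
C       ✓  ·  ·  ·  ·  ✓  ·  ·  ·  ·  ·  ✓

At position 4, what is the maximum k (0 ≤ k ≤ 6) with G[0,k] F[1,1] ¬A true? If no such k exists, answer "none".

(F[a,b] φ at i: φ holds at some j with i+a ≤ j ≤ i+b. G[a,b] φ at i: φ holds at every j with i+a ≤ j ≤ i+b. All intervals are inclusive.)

F[1,1] ¬A must hold from j=4 onward; find where it first fails.
  j=4: holds
  j=5: fails
Holds on [4,4], so largest k = 0.

0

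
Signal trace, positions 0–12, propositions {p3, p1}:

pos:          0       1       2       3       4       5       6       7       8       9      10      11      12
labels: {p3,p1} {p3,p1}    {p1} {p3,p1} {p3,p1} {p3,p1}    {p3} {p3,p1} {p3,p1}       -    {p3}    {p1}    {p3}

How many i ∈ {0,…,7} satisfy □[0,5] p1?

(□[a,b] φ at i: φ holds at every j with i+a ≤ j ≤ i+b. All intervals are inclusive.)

Evaluate at each i in [0,7]:
  i=0: ✓ (all of [0,5])
  i=1: ✗ (fails at j=6)
  i=2: ✗ (fails at j=6)
  i=3: ✗ (fails at j=6)
  i=4: ✗ (fails at j=6)
  i=5: ✗ (fails at j=6)
  i=6: ✗ (fails at j=6)
  i=7: ✗ (fails at j=9)
Positions where it holds: {0} → 1.

1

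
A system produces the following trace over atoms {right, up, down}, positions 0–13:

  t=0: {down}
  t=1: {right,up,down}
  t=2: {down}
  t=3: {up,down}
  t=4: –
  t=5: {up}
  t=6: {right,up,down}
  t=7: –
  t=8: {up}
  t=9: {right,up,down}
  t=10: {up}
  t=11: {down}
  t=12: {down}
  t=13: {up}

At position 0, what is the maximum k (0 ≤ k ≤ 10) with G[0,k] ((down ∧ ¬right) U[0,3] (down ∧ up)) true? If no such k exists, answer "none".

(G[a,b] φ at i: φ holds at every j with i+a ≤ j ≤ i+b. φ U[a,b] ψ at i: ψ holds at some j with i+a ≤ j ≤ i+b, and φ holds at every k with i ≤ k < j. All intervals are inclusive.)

((down ∧ ¬right) U[0,3] (down ∧ up)) must hold from j=0 onward; find where it first fails.
  j=0: holds
  j=1: holds
  j=2: holds
  j=3: holds
  j=4: fails
Holds on [0,3], so largest k = 3.

3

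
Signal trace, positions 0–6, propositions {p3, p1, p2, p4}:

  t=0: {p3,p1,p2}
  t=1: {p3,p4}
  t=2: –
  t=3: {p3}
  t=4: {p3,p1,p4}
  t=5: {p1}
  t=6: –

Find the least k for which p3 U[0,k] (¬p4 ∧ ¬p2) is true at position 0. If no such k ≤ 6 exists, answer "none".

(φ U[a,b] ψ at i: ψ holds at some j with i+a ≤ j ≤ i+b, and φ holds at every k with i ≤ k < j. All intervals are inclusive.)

Need earliest j ≥ 0 with (¬p4 ∧ ¬p2), and p3 at every k in [0,j-1].
  j=0: rhs fails.
  j=1: rhs fails.
  j=2: rhs holds; lhs holds on [0,1]. k = 2.

2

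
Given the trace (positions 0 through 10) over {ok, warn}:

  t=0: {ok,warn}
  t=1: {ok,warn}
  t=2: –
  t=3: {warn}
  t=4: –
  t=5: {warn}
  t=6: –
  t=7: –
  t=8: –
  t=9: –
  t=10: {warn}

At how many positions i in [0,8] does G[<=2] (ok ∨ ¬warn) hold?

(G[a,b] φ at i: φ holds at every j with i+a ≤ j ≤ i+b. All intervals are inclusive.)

3

Evaluate at each i in [0,8]:
  i=0: ✓ (all of [0,2])
  i=1: ✗ (fails at j=3)
  i=2: ✗ (fails at j=3)
  i=3: ✗ (fails at j=3)
  i=4: ✗ (fails at j=5)
  i=5: ✗ (fails at j=5)
  i=6: ✓ (all of [6,8])
  i=7: ✓ (all of [7,9])
  i=8: ✗ (fails at j=10)
Positions where it holds: {0, 6, 7} → 3.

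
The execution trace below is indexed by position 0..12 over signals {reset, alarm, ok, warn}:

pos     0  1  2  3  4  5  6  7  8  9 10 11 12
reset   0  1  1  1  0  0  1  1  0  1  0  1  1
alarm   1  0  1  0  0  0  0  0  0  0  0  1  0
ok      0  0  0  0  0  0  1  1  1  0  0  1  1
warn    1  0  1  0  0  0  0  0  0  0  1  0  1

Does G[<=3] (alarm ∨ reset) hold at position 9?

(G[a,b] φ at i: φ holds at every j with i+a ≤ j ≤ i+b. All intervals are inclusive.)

False

Check (alarm ∨ reset) at every j in [9,12]:
  j=9: true
  j=10: false
  j=11: true
  j=12: true
Fails at j=10 → formula fails.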